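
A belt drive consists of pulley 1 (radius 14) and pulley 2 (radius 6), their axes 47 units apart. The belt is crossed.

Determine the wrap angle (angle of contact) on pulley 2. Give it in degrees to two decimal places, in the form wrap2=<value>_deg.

crossed belt: β = asin((r1+r2)/C) = asin(20/47) = 25.1843°
wrap1 = wrap2 = π + 2β = 230.3687°

wrap2=230.37_deg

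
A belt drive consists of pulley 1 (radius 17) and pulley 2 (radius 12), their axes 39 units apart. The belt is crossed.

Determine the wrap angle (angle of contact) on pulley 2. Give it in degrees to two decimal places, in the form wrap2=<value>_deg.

crossed belt: β = asin((r1+r2)/C) = asin(29/39) = 48.0381°
wrap1 = wrap2 = π + 2β = 276.0762°

wrap2=276.08_deg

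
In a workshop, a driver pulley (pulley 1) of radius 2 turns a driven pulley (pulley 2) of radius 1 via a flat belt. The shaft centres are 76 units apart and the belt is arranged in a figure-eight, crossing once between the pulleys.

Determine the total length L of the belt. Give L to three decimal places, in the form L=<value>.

crossed belt: β = asin((r1+r2)/C) = asin(3/76) = 2.2623°
wrap1 = wrap2 = π + 2β = 184.5245°
tangent length = C·cosβ = 75.9408
L = (r1+r2)·wrap + 2·C·cosβ = 3·3.2206 + 2·75.9408 = 161.5432

L=161.543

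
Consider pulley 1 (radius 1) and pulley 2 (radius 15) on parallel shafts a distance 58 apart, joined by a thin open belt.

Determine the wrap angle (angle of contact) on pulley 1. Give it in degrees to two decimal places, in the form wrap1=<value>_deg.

open belt: β = asin((r2−r1)/C) = asin(14/58) = 13.9680°
wrap1 = π − 2β = 152.0641°
wrap2 = π + 2β = 207.9359°

wrap1=152.06_deg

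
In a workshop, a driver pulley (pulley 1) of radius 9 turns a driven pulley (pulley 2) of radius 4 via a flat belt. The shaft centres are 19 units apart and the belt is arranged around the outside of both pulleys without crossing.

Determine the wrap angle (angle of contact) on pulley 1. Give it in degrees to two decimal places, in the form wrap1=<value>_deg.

wrap1=210.52_deg

open belt: β = asin((r2−r1)/C) = asin(-5/19) = -15.2575°
wrap1 = π − 2β = 210.5150°
wrap2 = π + 2β = 149.4850°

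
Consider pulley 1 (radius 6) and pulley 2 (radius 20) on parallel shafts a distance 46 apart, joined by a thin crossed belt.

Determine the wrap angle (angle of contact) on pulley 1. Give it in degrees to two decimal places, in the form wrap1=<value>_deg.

wrap1=248.83_deg

crossed belt: β = asin((r1+r2)/C) = asin(26/46) = 34.4174°
wrap1 = wrap2 = π + 2β = 248.8348°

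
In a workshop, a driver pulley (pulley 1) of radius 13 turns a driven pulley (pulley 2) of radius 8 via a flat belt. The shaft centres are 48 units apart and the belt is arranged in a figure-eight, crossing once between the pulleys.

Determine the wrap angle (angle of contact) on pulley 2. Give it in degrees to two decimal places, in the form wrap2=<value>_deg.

crossed belt: β = asin((r1+r2)/C) = asin(21/48) = 25.9445°
wrap1 = wrap2 = π + 2β = 231.8890°

wrap2=231.89_deg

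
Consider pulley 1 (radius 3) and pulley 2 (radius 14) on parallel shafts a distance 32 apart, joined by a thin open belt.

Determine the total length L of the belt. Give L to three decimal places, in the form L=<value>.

open belt: β = asin((r2−r1)/C) = asin(11/32) = 20.1055°
wrap1 = π − 2β = 139.7890°
wrap2 = π + 2β = 220.2110°
tangent length = C·cosβ = 30.0500
L = r1·wrap1 + r2·wrap2 + 2·C·cosβ = 3·2.4398 + 14·3.8434 + 2·30.0500 = 121.2270

L=121.227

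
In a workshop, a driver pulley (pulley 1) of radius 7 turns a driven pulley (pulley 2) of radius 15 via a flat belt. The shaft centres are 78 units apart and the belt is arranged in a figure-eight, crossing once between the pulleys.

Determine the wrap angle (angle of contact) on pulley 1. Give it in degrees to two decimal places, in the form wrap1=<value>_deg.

crossed belt: β = asin((r1+r2)/C) = asin(22/78) = 16.3827°
wrap1 = wrap2 = π + 2β = 212.7653°

wrap1=212.77_deg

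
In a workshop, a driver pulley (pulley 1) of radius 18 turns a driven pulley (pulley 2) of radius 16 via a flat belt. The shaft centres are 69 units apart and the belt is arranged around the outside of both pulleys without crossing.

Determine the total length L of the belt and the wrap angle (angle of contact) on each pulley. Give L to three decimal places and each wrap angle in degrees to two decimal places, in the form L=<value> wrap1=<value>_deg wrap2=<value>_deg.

open belt: β = asin((r2−r1)/C) = asin(-2/69) = -1.6610°
wrap1 = π − 2β = 183.3220°
wrap2 = π + 2β = 176.6780°
tangent length = C·cosβ = 68.9710
L = r1·wrap1 + r2·wrap2 + 2·C·cosβ = 18·3.1996 + 16·3.0836 + 2·68.9710 = 244.8721

L=244.872 wrap1=183.32_deg wrap2=176.68_deg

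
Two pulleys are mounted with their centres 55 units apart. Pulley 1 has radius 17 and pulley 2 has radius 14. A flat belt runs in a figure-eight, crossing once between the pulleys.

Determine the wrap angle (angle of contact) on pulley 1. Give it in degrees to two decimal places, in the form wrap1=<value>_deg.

wrap1=248.62_deg

crossed belt: β = asin((r1+r2)/C) = asin(31/55) = 34.3077°
wrap1 = wrap2 = π + 2β = 248.6153°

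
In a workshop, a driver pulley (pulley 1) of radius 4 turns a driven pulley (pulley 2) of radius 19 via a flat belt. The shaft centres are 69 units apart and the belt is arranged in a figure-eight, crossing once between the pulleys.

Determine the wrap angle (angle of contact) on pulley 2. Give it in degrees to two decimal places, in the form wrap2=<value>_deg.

crossed belt: β = asin((r1+r2)/C) = asin(23/69) = 19.4712°
wrap1 = wrap2 = π + 2β = 218.9424°

wrap2=218.94_deg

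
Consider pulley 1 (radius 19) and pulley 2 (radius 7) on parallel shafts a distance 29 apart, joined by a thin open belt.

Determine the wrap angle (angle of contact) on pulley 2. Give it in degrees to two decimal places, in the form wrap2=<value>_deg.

open belt: β = asin((r2−r1)/C) = asin(-12/29) = -24.4433°
wrap1 = π − 2β = 228.8867°
wrap2 = π + 2β = 131.1133°

wrap2=131.11_deg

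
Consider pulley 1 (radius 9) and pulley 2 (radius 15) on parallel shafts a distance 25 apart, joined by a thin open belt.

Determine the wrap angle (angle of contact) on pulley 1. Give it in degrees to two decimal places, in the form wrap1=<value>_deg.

open belt: β = asin((r2−r1)/C) = asin(6/25) = 13.8865°
wrap1 = π − 2β = 152.2269°
wrap2 = π + 2β = 207.7731°

wrap1=152.23_deg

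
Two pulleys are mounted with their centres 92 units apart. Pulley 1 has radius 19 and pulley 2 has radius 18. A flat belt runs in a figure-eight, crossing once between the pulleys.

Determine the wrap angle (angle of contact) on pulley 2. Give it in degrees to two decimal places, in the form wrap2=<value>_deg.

wrap2=227.43_deg

crossed belt: β = asin((r1+r2)/C) = asin(37/92) = 23.7142°
wrap1 = wrap2 = π + 2β = 227.4283°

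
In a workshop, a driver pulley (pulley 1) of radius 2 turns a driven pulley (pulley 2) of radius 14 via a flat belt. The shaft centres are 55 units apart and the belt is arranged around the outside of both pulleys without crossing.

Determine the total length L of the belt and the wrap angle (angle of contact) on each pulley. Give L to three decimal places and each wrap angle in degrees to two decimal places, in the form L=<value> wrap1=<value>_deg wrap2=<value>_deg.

open belt: β = asin((r2−r1)/C) = asin(12/55) = 12.6023°
wrap1 = π − 2β = 154.7955°
wrap2 = π + 2β = 205.2045°
tangent length = C·cosβ = 53.6749
L = r1·wrap1 + r2·wrap2 + 2·C·cosβ = 2·2.7017 + 14·3.5815 + 2·53.6749 = 162.8942

L=162.894 wrap1=154.80_deg wrap2=205.20_deg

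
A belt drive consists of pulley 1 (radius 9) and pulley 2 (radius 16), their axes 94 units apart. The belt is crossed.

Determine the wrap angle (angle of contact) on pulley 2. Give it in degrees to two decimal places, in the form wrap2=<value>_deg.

wrap2=210.85_deg

crossed belt: β = asin((r1+r2)/C) = asin(25/94) = 15.4239°
wrap1 = wrap2 = π + 2β = 210.8477°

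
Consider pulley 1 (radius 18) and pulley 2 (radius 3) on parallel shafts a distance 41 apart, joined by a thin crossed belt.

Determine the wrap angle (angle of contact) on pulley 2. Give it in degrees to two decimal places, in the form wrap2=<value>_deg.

crossed belt: β = asin((r1+r2)/C) = asin(21/41) = 30.8102°
wrap1 = wrap2 = π + 2β = 241.6203°

wrap2=241.62_deg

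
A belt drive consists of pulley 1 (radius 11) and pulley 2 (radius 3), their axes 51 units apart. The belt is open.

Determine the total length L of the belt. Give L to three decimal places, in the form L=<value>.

open belt: β = asin((r2−r1)/C) = asin(-8/51) = -9.0248°
wrap1 = π − 2β = 198.0497°
wrap2 = π + 2β = 161.9503°
tangent length = C·cosβ = 50.3686
L = r1·wrap1 + r2·wrap2 + 2·C·cosβ = 11·3.4566 + 3·2.8266 + 2·50.3686 = 147.2398

L=147.240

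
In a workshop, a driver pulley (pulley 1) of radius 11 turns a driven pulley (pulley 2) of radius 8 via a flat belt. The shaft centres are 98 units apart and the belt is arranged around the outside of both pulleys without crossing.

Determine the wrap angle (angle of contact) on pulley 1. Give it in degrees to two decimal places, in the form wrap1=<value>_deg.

open belt: β = asin((r2−r1)/C) = asin(-3/98) = -1.7542°
wrap1 = π − 2β = 183.5085°
wrap2 = π + 2β = 176.4915°

wrap1=183.51_deg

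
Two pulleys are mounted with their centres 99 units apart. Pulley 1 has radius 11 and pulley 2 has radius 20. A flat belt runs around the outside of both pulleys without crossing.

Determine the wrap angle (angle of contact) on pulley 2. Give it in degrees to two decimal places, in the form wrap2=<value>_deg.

wrap2=190.43_deg

open belt: β = asin((r2−r1)/C) = asin(9/99) = 5.2159°
wrap1 = π − 2β = 169.5682°
wrap2 = π + 2β = 190.4318°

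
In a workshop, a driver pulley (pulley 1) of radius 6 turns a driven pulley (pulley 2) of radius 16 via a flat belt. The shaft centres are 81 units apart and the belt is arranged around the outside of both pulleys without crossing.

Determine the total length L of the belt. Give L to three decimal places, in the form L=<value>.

open belt: β = asin((r2−r1)/C) = asin(10/81) = 7.0916°
wrap1 = π − 2β = 165.8167°
wrap2 = π + 2β = 194.1833°
tangent length = C·cosβ = 80.3803
L = r1·wrap1 + r2·wrap2 + 2·C·cosβ = 6·2.8940 + 16·3.3891 + 2·80.3803 = 232.3512

L=232.351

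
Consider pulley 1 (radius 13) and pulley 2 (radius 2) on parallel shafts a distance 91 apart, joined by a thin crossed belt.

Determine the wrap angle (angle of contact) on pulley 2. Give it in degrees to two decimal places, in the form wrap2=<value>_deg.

wrap2=198.98_deg

crossed belt: β = asin((r1+r2)/C) = asin(15/91) = 9.4877°
wrap1 = wrap2 = π + 2β = 198.9753°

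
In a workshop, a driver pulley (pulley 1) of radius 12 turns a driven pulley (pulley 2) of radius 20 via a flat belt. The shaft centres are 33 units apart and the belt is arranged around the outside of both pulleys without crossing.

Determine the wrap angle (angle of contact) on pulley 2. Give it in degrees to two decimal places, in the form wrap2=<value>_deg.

wrap2=208.06_deg

open belt: β = asin((r2−r1)/C) = asin(8/33) = 14.0297°
wrap1 = π − 2β = 151.9407°
wrap2 = π + 2β = 208.0593°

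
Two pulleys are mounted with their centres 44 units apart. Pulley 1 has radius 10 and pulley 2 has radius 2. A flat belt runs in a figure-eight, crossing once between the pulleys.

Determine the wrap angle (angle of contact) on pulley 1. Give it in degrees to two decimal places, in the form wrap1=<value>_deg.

wrap1=211.65_deg

crossed belt: β = asin((r1+r2)/C) = asin(12/44) = 15.8266°
wrap1 = wrap2 = π + 2β = 211.6532°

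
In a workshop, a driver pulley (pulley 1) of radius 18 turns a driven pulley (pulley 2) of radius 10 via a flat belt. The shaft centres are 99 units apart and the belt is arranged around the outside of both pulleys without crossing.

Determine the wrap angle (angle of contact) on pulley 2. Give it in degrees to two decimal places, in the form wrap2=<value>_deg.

wrap2=170.73_deg

open belt: β = asin((r2−r1)/C) = asin(-8/99) = -4.6350°
wrap1 = π − 2β = 189.2700°
wrap2 = π + 2β = 170.7300°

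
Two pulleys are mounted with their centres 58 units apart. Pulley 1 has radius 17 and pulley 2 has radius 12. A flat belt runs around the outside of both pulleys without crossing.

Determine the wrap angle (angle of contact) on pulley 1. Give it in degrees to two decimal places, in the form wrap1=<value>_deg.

open belt: β = asin((r2−r1)/C) = asin(-5/58) = -4.9454°
wrap1 = π − 2β = 189.8909°
wrap2 = π + 2β = 170.1091°

wrap1=189.89_deg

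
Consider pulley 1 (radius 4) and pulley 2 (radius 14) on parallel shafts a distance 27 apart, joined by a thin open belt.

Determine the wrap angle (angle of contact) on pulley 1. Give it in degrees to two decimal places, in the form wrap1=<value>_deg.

wrap1=136.52_deg

open belt: β = asin((r2−r1)/C) = asin(10/27) = 21.7385°
wrap1 = π − 2β = 136.5231°
wrap2 = π + 2β = 223.4769°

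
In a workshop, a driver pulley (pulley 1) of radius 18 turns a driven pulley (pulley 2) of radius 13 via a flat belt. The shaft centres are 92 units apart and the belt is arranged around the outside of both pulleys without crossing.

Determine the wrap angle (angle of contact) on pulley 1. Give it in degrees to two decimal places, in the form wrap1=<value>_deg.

open belt: β = asin((r2−r1)/C) = asin(-5/92) = -3.1154°
wrap1 = π − 2β = 186.2309°
wrap2 = π + 2β = 173.7691°

wrap1=186.23_deg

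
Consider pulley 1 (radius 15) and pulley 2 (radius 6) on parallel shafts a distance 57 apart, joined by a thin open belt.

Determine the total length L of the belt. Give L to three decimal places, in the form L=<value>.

open belt: β = asin((r2−r1)/C) = asin(-9/57) = -9.0847°
wrap1 = π − 2β = 198.1694°
wrap2 = π + 2β = 161.8306°
tangent length = C·cosβ = 56.2850
L = r1·wrap1 + r2·wrap2 + 2·C·cosβ = 15·3.4587 + 6·2.8245 + 2·56.2850 = 181.3975

L=181.397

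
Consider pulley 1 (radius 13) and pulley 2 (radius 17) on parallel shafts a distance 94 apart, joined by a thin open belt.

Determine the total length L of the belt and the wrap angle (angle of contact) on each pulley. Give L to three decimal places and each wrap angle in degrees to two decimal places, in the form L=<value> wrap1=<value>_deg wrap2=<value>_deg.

open belt: β = asin((r2−r1)/C) = asin(4/94) = 2.4389°
wrap1 = π − 2β = 175.1223°
wrap2 = π + 2β = 184.8777°
tangent length = C·cosβ = 93.9149
L = r1·wrap1 + r2·wrap2 + 2·C·cosβ = 13·3.0565 + 17·3.2267 + 2·93.9149 = 282.4180

L=282.418 wrap1=175.12_deg wrap2=184.88_deg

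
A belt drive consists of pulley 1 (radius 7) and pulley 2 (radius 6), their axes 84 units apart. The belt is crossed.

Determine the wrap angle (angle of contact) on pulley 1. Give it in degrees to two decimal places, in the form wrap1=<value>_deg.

crossed belt: β = asin((r1+r2)/C) = asin(13/84) = 8.9030°
wrap1 = wrap2 = π + 2β = 197.8060°

wrap1=197.81_deg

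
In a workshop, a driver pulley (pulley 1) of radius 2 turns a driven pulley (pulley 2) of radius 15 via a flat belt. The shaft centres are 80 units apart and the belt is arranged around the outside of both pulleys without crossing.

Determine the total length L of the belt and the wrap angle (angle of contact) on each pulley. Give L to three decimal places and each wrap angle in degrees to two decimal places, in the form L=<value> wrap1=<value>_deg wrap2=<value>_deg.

open belt: β = asin((r2−r1)/C) = asin(13/80) = 9.3520°
wrap1 = π − 2β = 161.2959°
wrap2 = π + 2β = 198.7041°
tangent length = C·cosβ = 78.9367
L = r1·wrap1 + r2·wrap2 + 2·C·cosβ = 2·2.8151 + 15·3.4680 + 2·78.9367 = 215.5243

L=215.524 wrap1=161.30_deg wrap2=198.70_deg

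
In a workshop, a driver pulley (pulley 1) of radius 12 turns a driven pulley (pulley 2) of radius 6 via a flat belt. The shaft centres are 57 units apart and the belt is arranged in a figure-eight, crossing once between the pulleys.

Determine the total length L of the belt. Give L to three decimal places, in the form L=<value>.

crossed belt: β = asin((r1+r2)/C) = asin(18/57) = 18.4085°
wrap1 = wrap2 = π + 2β = 216.8170°
tangent length = C·cosβ = 54.0833
L = (r1+r2)·wrap + 2·C·cosβ = 18·3.7842 + 2·54.0833 = 176.2816

L=176.282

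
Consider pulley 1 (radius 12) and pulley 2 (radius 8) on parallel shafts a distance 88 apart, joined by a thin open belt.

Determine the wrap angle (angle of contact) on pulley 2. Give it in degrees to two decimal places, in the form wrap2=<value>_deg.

wrap2=174.79_deg

open belt: β = asin((r2−r1)/C) = asin(-4/88) = -2.6053°
wrap1 = π − 2β = 185.2105°
wrap2 = π + 2β = 174.7895°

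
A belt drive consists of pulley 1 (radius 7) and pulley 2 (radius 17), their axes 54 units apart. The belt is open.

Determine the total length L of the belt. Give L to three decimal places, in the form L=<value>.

L=185.255

open belt: β = asin((r2−r1)/C) = asin(10/54) = 10.6719°
wrap1 = π − 2β = 158.6561°
wrap2 = π + 2β = 201.3439°
tangent length = C·cosβ = 53.0660
L = r1·wrap1 + r2·wrap2 + 2·C·cosβ = 7·2.7691 + 17·3.5141 + 2·53.0660 = 185.2554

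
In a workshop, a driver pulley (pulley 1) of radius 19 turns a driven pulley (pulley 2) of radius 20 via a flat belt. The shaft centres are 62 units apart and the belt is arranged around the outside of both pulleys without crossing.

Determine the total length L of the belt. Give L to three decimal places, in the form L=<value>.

L=246.538

open belt: β = asin((r2−r1)/C) = asin(1/62) = 0.9242°
wrap1 = π − 2β = 178.1517°
wrap2 = π + 2β = 181.8483°
tangent length = C·cosβ = 61.9919
L = r1·wrap1 + r2·wrap2 + 2·C·cosβ = 19·3.1093 + 20·3.1739 + 2·61.9919 = 246.5382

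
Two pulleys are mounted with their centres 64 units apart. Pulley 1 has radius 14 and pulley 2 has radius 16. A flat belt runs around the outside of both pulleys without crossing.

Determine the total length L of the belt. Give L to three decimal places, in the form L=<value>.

L=222.310

open belt: β = asin((r2−r1)/C) = asin(2/64) = 1.7908°
wrap1 = π − 2β = 176.4184°
wrap2 = π + 2β = 183.5816°
tangent length = C·cosβ = 63.9687
L = r1·wrap1 + r2·wrap2 + 2·C·cosβ = 14·3.0791 + 16·3.2041 + 2·63.9687 = 222.3103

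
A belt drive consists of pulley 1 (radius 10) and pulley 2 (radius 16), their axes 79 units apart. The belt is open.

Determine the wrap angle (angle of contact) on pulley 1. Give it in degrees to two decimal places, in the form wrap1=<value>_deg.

wrap1=171.29_deg

open belt: β = asin((r2−r1)/C) = asin(6/79) = 4.3558°
wrap1 = π − 2β = 171.2885°
wrap2 = π + 2β = 188.7115°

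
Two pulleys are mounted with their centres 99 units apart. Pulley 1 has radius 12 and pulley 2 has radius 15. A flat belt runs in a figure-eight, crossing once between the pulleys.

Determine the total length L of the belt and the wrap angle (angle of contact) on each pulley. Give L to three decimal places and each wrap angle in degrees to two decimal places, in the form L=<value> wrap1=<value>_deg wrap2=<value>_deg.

L=290.233 wrap1=211.65_deg wrap2=211.65_deg

crossed belt: β = asin((r1+r2)/C) = asin(27/99) = 15.8266°
wrap1 = wrap2 = π + 2β = 211.6532°
tangent length = C·cosβ = 95.2470
L = (r1+r2)·wrap + 2·C·cosβ = 27·3.6940 + 2·95.2470 = 290.2333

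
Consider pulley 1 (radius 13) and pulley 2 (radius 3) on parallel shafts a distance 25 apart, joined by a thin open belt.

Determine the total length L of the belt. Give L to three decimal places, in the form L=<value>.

L=104.322

open belt: β = asin((r2−r1)/C) = asin(-10/25) = -23.5782°
wrap1 = π − 2β = 227.1564°
wrap2 = π + 2β = 132.8436°
tangent length = C·cosβ = 22.9129
L = r1·wrap1 + r2·wrap2 + 2·C·cosβ = 13·3.9646 + 3·2.3186 + 2·22.9129 = 104.3216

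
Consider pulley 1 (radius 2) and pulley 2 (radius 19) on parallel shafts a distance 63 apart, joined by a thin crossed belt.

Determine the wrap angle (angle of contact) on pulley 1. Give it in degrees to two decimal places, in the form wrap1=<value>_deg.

crossed belt: β = asin((r1+r2)/C) = asin(21/63) = 19.4712°
wrap1 = wrap2 = π + 2β = 218.9424°

wrap1=218.94_deg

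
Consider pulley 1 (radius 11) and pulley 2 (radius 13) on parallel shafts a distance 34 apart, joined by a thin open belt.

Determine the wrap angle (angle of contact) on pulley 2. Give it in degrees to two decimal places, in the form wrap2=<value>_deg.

wrap2=186.74_deg

open belt: β = asin((r2−r1)/C) = asin(2/34) = 3.3723°
wrap1 = π − 2β = 173.2554°
wrap2 = π + 2β = 186.7446°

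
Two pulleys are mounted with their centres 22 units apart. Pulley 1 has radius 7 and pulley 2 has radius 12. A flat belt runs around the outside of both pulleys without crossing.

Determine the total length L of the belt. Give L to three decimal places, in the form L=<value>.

L=104.832

open belt: β = asin((r2−r1)/C) = asin(5/22) = 13.1366°
wrap1 = π − 2β = 153.7269°
wrap2 = π + 2β = 206.2731°
tangent length = C·cosβ = 21.4243
L = r1·wrap1 + r2·wrap2 + 2·C·cosβ = 7·2.6830 + 12·3.6001 + 2·21.4243 = 104.8316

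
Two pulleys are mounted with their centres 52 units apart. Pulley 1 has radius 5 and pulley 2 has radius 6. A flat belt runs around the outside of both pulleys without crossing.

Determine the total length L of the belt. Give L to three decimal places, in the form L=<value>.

open belt: β = asin((r2−r1)/C) = asin(1/52) = 1.1019°
wrap1 = π − 2β = 177.7962°
wrap2 = π + 2β = 182.2038°
tangent length = C·cosβ = 51.9904
L = r1·wrap1 + r2·wrap2 + 2·C·cosβ = 5·3.1031 + 6·3.1801 + 2·51.9904 = 138.5768

L=138.577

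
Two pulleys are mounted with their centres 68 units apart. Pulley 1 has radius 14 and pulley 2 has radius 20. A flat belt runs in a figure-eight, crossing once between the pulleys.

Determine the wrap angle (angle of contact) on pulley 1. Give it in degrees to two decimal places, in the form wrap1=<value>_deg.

wrap1=240.00_deg

crossed belt: β = asin((r1+r2)/C) = asin(34/68) = 30.0000°
wrap1 = wrap2 = π + 2β = 240.0000°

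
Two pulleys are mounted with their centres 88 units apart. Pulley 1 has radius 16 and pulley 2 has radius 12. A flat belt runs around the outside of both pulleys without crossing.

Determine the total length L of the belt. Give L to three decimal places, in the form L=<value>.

open belt: β = asin((r2−r1)/C) = asin(-4/88) = -2.6053°
wrap1 = π − 2β = 185.2105°
wrap2 = π + 2β = 174.7895°
tangent length = C·cosβ = 87.9090
L = r1·wrap1 + r2·wrap2 + 2·C·cosβ = 16·3.2325 + 12·3.0507 + 2·87.9090 = 264.1464

L=264.146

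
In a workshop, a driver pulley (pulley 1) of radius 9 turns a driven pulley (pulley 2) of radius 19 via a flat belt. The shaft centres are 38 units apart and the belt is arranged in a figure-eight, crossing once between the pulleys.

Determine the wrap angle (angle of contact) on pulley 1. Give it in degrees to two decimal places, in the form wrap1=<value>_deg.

crossed belt: β = asin((r1+r2)/C) = asin(28/38) = 47.4631°
wrap1 = wrap2 = π + 2β = 274.9262°

wrap1=274.93_deg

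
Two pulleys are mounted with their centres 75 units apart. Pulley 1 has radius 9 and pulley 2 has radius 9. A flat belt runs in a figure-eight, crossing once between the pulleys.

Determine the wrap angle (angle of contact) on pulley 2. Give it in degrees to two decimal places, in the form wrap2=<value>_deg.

crossed belt: β = asin((r1+r2)/C) = asin(18/75) = 13.8865°
wrap1 = wrap2 = π + 2β = 207.7731°

wrap2=207.77_deg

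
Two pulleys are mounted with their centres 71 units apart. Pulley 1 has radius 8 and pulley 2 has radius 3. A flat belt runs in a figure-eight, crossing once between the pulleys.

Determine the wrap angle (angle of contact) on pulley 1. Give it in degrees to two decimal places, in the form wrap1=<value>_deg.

crossed belt: β = asin((r1+r2)/C) = asin(11/71) = 8.9127°
wrap1 = wrap2 = π + 2β = 197.8254°

wrap1=197.83_deg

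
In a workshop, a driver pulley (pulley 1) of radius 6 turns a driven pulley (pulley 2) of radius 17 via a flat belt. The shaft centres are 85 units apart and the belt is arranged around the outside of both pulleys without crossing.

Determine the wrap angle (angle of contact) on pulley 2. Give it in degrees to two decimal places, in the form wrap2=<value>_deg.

open belt: β = asin((r2−r1)/C) = asin(11/85) = 7.4356°
wrap1 = π − 2β = 165.1288°
wrap2 = π + 2β = 194.8712°

wrap2=194.87_deg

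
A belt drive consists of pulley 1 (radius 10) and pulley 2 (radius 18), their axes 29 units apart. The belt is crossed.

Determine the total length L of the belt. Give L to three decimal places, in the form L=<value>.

L=176.280

crossed belt: β = asin((r1+r2)/C) = asin(28/29) = 74.9098°
wrap1 = wrap2 = π + 2β = 329.8196°
tangent length = C·cosβ = 7.5498
L = (r1+r2)·wrap + 2·C·cosβ = 28·5.7564 + 2·7.5498 = 176.2799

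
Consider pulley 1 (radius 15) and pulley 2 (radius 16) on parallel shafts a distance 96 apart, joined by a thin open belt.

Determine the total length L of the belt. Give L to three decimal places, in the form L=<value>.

L=289.400

open belt: β = asin((r2−r1)/C) = asin(1/96) = 0.5968°
wrap1 = π − 2β = 178.8063°
wrap2 = π + 2β = 181.1937°
tangent length = C·cosβ = 95.9948
L = r1·wrap1 + r2·wrap2 + 2·C·cosβ = 15·3.1208 + 16·3.1624 + 2·95.9948 = 289.3998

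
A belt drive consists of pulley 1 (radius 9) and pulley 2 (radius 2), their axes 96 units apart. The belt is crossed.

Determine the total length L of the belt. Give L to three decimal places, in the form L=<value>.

L=227.819

crossed belt: β = asin((r1+r2)/C) = asin(11/96) = 6.5796°
wrap1 = wrap2 = π + 2β = 193.1592°
tangent length = C·cosβ = 95.3677
L = (r1+r2)·wrap + 2·C·cosβ = 11·3.3713 + 2·95.3677 = 227.8193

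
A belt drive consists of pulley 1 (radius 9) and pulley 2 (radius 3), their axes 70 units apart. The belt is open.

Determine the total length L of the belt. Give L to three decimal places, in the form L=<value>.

L=178.214

open belt: β = asin((r2−r1)/C) = asin(-6/70) = -4.9171°
wrap1 = π − 2β = 189.8342°
wrap2 = π + 2β = 170.1658°
tangent length = C·cosβ = 69.7424
L = r1·wrap1 + r2·wrap2 + 2·C·cosβ = 9·3.3132 + 3·2.9700 + 2·69.7424 = 178.2137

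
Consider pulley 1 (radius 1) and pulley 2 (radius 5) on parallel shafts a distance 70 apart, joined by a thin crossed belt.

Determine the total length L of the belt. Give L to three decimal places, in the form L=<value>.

crossed belt: β = asin((r1+r2)/C) = asin(6/70) = 4.9171°
wrap1 = wrap2 = π + 2β = 189.8342°
tangent length = C·cosβ = 69.7424
L = (r1+r2)·wrap + 2·C·cosβ = 6·3.3132 + 2·69.7424 = 159.3642

L=159.364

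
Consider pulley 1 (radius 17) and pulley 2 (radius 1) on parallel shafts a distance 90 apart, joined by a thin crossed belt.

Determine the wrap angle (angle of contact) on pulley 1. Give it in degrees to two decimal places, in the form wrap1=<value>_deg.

crossed belt: β = asin((r1+r2)/C) = asin(18/90) = 11.5370°
wrap1 = wrap2 = π + 2β = 203.0739°

wrap1=203.07_deg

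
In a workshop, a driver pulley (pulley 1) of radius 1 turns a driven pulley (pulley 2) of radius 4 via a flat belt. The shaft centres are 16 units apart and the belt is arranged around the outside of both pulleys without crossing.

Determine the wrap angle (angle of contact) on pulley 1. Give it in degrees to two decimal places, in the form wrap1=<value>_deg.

open belt: β = asin((r2−r1)/C) = asin(3/16) = 10.8069°
wrap1 = π − 2β = 158.3862°
wrap2 = π + 2β = 201.6138°

wrap1=158.39_deg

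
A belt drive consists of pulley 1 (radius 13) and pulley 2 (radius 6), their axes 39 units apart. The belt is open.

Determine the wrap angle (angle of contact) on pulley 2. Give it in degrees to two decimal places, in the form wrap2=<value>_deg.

open belt: β = asin((r2−r1)/C) = asin(-7/39) = -10.3399°
wrap1 = π − 2β = 200.6798°
wrap2 = π + 2β = 159.3202°

wrap2=159.32_deg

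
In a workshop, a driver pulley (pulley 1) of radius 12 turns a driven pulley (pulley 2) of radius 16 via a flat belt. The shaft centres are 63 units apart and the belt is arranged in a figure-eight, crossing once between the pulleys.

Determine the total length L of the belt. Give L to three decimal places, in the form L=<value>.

crossed belt: β = asin((r1+r2)/C) = asin(28/63) = 26.3878°
wrap1 = wrap2 = π + 2β = 232.7756°
tangent length = C·cosβ = 56.4358
L = (r1+r2)·wrap + 2·C·cosβ = 28·4.0627 + 2·56.4358 = 226.6272

L=226.627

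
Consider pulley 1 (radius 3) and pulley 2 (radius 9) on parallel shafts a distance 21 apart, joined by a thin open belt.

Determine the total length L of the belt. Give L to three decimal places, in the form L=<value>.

open belt: β = asin((r2−r1)/C) = asin(6/21) = 16.6015°
wrap1 = π − 2β = 146.7969°
wrap2 = π + 2β = 213.2031°
tangent length = C·cosβ = 20.1246
L = r1·wrap1 + r2·wrap2 + 2·C·cosβ = 3·2.5621 + 9·3.7211 + 2·20.1246 = 81.4254

L=81.425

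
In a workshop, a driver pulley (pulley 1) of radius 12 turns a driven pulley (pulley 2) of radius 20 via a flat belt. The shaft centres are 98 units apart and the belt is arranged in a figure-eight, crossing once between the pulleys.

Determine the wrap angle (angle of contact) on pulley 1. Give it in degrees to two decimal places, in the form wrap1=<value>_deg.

crossed belt: β = asin((r1+r2)/C) = asin(32/98) = 19.0583°
wrap1 = wrap2 = π + 2β = 218.1167°

wrap1=218.12_deg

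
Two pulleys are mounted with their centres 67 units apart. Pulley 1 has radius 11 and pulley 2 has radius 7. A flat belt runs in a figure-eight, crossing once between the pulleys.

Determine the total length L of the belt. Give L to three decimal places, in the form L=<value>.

crossed belt: β = asin((r1+r2)/C) = asin(18/67) = 15.5843°
wrap1 = wrap2 = π + 2β = 211.1687°
tangent length = C·cosβ = 64.5368
L = (r1+r2)·wrap + 2·C·cosβ = 18·3.6856 + 2·64.5368 = 195.4142

L=195.414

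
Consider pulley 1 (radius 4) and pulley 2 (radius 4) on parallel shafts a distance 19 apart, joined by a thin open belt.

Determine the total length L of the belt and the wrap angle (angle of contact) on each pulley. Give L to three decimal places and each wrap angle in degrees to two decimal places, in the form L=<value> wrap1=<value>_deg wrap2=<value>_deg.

open belt: β = asin((r2−r1)/C) = asin(0/19) = 0.0000°
wrap1 = π − 2β = 180.0000°
wrap2 = π + 2β = 180.0000°
tangent length = C·cosβ = 19.0000
L = r1·wrap1 + r2·wrap2 + 2·C·cosβ = 4·3.1416 + 4·3.1416 + 2·19.0000 = 63.1327

L=63.133 wrap1=180.00_deg wrap2=180.00_deg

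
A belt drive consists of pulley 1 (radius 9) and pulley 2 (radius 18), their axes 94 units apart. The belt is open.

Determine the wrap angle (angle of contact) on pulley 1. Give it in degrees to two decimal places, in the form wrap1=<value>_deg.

open belt: β = asin((r2−r1)/C) = asin(9/94) = 5.4942°
wrap1 = π − 2β = 169.0116°
wrap2 = π + 2β = 190.9884°

wrap1=169.01_deg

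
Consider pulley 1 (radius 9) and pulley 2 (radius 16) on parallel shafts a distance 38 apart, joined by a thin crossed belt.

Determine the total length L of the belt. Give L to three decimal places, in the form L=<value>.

L=171.677

crossed belt: β = asin((r1+r2)/C) = asin(25/38) = 41.1395°
wrap1 = wrap2 = π + 2β = 262.2790°
tangent length = C·cosβ = 28.6182
L = (r1+r2)·wrap + 2·C·cosβ = 25·4.5776 + 2·28.6182 = 171.6772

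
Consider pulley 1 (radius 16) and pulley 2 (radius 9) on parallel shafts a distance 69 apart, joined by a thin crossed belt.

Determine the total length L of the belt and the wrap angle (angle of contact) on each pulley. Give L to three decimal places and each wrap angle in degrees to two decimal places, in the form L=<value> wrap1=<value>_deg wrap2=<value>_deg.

L=225.701 wrap1=222.49_deg wrap2=222.49_deg

crossed belt: β = asin((r1+r2)/C) = asin(25/69) = 21.2427°
wrap1 = wrap2 = π + 2β = 222.4853°
tangent length = C·cosβ = 64.3117
L = (r1+r2)·wrap + 2·C·cosβ = 25·3.8831 + 2·64.3117 = 225.7010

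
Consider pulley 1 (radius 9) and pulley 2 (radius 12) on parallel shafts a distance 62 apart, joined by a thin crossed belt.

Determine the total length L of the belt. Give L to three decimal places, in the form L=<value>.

crossed belt: β = asin((r1+r2)/C) = asin(21/62) = 19.7983°
wrap1 = wrap2 = π + 2β = 219.5966°
tangent length = C·cosβ = 58.3352
L = (r1+r2)·wrap + 2·C·cosβ = 21·3.8327 + 2·58.3352 = 197.1568

L=197.157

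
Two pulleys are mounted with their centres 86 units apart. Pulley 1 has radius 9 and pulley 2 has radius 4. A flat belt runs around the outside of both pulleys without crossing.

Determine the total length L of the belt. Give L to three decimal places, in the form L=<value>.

L=213.131

open belt: β = asin((r2−r1)/C) = asin(-5/86) = -3.3330°
wrap1 = π − 2β = 186.6661°
wrap2 = π + 2β = 173.3339°
tangent length = C·cosβ = 85.8545
L = r1·wrap1 + r2·wrap2 + 2·C·cosβ = 9·3.2579 + 4·3.0252 + 2·85.8545 = 213.1315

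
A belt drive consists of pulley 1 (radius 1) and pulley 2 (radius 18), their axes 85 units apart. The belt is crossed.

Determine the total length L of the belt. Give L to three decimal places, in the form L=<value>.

crossed belt: β = asin((r1+r2)/C) = asin(19/85) = 12.9164°
wrap1 = wrap2 = π + 2β = 205.8328°
tangent length = C·cosβ = 82.8493
L = (r1+r2)·wrap + 2·C·cosβ = 19·3.5925 + 2·82.8493 = 233.9553

L=233.955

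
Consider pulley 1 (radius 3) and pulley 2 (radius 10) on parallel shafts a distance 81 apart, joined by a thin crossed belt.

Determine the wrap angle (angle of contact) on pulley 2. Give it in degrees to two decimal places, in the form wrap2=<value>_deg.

wrap2=198.47_deg

crossed belt: β = asin((r1+r2)/C) = asin(13/81) = 9.2356°
wrap1 = wrap2 = π + 2β = 198.4711°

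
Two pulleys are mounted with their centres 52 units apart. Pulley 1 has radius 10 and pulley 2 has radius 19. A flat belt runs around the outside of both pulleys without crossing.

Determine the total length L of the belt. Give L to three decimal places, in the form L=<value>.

open belt: β = asin((r2−r1)/C) = asin(9/52) = 9.9668°
wrap1 = π − 2β = 160.0665°
wrap2 = π + 2β = 199.9335°
tangent length = C·cosβ = 51.2152
L = r1·wrap1 + r2·wrap2 + 2·C·cosβ = 10·2.7937 + 19·3.4895 + 2·51.2152 = 196.6678

L=196.668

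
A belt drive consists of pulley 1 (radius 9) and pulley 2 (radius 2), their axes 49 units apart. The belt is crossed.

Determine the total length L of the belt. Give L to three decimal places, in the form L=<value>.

crossed belt: β = asin((r1+r2)/C) = asin(11/49) = 12.9729°
wrap1 = wrap2 = π + 2β = 205.9458°
tangent length = C·cosβ = 47.7493
L = (r1+r2)·wrap + 2·C·cosβ = 11·3.5944 + 2·47.7493 = 135.0374

L=135.037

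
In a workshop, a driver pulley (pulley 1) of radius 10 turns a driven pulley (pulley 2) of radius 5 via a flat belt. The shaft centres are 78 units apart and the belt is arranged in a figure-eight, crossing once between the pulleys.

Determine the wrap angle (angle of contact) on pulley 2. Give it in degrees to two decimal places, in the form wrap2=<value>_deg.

crossed belt: β = asin((r1+r2)/C) = asin(15/78) = 11.0875°
wrap1 = wrap2 = π + 2β = 202.1750°

wrap2=202.17_deg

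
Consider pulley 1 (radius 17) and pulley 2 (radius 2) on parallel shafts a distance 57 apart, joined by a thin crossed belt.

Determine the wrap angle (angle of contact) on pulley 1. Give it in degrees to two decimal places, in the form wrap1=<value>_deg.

wrap1=218.94_deg

crossed belt: β = asin((r1+r2)/C) = asin(19/57) = 19.4712°
wrap1 = wrap2 = π + 2β = 218.9424°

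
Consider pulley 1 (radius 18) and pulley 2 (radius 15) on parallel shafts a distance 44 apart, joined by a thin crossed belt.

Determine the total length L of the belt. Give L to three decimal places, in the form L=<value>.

L=217.851

crossed belt: β = asin((r1+r2)/C) = asin(33/44) = 48.5904°
wrap1 = wrap2 = π + 2β = 277.1808°
tangent length = C·cosβ = 29.1033
L = (r1+r2)·wrap + 2·C·cosβ = 33·4.8377 + 2·29.1033 = 217.8512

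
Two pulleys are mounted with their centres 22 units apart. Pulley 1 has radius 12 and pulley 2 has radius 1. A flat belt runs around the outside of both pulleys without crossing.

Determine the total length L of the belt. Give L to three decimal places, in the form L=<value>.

L=90.465

open belt: β = asin((r2−r1)/C) = asin(-11/22) = -30.0000°
wrap1 = π − 2β = 240.0000°
wrap2 = π + 2β = 120.0000°
tangent length = C·cosβ = 19.0526
L = r1·wrap1 + r2·wrap2 + 2·C·cosβ = 12·4.1888 + 1·2.0944 + 2·19.0526 = 90.4650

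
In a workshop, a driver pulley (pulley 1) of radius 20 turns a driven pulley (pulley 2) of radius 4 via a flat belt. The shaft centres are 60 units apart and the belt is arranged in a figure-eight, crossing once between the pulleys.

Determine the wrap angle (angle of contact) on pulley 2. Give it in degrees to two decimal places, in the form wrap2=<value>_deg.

crossed belt: β = asin((r1+r2)/C) = asin(24/60) = 23.5782°
wrap1 = wrap2 = π + 2β = 227.1564°

wrap2=227.16_deg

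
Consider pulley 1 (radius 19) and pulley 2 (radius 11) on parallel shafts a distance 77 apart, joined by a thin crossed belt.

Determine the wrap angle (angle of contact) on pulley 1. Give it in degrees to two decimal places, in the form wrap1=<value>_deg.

wrap1=225.86_deg

crossed belt: β = asin((r1+r2)/C) = asin(30/77) = 22.9303°
wrap1 = wrap2 = π + 2β = 225.8605°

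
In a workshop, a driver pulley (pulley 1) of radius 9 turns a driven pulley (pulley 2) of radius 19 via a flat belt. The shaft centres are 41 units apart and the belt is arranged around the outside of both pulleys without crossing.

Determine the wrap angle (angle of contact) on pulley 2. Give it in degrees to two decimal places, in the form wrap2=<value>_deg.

open belt: β = asin((r2−r1)/C) = asin(10/41) = 14.1170°
wrap1 = π − 2β = 151.7660°
wrap2 = π + 2β = 208.2340°

wrap2=208.23_deg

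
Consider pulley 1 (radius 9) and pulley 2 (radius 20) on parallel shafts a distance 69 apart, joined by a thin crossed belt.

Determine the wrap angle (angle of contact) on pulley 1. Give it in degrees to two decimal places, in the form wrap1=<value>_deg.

crossed belt: β = asin((r1+r2)/C) = asin(29/69) = 24.8529°
wrap1 = wrap2 = π + 2β = 229.7058°

wrap1=229.71_deg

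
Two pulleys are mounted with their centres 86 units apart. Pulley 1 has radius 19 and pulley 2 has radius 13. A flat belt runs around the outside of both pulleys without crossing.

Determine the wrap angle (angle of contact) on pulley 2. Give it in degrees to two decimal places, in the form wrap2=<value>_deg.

wrap2=172.00_deg

open belt: β = asin((r2−r1)/C) = asin(-6/86) = -4.0006°
wrap1 = π − 2β = 188.0013°
wrap2 = π + 2β = 171.9987°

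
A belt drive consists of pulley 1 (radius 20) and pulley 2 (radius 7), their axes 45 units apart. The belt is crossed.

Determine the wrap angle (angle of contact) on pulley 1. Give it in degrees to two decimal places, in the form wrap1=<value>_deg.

crossed belt: β = asin((r1+r2)/C) = asin(27/45) = 36.8699°
wrap1 = wrap2 = π + 2β = 253.7398°

wrap1=253.74_deg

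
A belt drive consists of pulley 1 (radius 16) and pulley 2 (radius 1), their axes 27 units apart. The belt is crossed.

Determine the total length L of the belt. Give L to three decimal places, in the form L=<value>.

crossed belt: β = asin((r1+r2)/C) = asin(17/27) = 39.0228°
wrap1 = wrap2 = π + 2β = 258.0456°
tangent length = C·cosβ = 20.9762
L = (r1+r2)·wrap + 2·C·cosβ = 17·4.5037 + 2·20.9762 = 118.5160

L=118.516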